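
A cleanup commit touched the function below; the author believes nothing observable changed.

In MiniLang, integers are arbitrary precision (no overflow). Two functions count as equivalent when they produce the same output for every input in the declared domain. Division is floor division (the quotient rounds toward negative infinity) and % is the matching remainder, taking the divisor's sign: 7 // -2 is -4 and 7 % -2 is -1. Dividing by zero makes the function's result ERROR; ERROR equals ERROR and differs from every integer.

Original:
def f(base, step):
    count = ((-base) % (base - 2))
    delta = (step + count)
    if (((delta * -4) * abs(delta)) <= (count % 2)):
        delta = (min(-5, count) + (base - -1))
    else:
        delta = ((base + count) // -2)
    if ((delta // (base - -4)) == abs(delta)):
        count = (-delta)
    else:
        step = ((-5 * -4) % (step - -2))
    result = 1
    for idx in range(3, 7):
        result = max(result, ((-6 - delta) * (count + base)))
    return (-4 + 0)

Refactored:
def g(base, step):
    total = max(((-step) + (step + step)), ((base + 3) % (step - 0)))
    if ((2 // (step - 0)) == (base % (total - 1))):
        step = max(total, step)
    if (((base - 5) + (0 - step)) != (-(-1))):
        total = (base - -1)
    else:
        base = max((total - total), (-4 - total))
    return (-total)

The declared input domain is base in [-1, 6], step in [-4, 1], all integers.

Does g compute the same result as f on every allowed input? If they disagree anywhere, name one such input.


Try base=-1, step=-4.
f: count becomes -2; next delta becomes -6; next (((delta * -4) * abs(delta)) <= (count % 2)) evaluates to false; next delta becomes 1; next ((delta // (base - -4)) == abs(delta)) evaluates to false; next step becomes 0; next result becomes 1; next at idx=3:; next result becomes 21; next at idx=4:; next result becomes 21; next at idx=5:; next result becomes 21; next at idx=6:; next result becomes 21; next final value -4
g: total becomes -2; next ((2 // (step - 0)) == (base % (total - 1))) evaluates to true; next step becomes -2; next (((base - 5) + (0 - step)) != (-(-1))) evaluates to true; next total becomes 0; next final value 0
-4 vs 0 — the two versions disagree here.
verdict: not equivalent; witness: base=-1, step=-4


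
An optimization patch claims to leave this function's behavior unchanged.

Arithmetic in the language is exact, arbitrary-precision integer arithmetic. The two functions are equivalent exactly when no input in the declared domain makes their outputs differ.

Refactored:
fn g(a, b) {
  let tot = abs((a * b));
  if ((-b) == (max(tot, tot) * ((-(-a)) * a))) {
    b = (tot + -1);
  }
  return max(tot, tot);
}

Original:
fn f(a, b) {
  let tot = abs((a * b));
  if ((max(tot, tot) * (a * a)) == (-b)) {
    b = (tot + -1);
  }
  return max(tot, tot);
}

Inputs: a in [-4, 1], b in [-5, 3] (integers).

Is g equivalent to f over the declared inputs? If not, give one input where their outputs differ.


Equivalent — the differences include same computation, different form, yet no declared input distinguishes the two.
As a probe, take a=-4, b=-4: f runs tot becomes 16; next ((max(tot, tot) * (a * a)) == (-b)) evaluates to false; next final value 16; g runs tot becomes 16; next ((-b) == (max(tot, tot) * ((-(-a)) * a))) evaluates to false; next final value 16; both end at 16.
Across all 54 domain points the two functions coincide.
verdict: equivalent


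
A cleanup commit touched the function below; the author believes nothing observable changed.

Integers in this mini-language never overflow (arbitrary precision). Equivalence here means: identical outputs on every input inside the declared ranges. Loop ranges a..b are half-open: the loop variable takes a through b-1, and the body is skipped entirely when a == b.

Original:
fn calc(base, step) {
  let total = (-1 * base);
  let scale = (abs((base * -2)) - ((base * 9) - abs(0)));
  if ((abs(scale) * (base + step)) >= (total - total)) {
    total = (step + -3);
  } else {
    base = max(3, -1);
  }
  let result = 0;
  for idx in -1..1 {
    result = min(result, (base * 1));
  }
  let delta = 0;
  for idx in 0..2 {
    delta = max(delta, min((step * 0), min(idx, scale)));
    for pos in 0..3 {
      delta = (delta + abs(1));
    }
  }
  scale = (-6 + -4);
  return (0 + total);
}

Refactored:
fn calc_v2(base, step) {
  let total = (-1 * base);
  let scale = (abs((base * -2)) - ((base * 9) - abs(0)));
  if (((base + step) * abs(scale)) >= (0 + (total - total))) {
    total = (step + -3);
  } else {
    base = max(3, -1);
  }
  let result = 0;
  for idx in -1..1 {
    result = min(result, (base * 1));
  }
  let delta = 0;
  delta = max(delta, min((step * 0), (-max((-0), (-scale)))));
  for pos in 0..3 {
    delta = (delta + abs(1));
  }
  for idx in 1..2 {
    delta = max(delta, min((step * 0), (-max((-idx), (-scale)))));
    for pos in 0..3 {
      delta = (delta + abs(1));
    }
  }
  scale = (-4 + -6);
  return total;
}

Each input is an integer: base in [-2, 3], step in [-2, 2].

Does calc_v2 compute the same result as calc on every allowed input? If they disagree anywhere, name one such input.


Reading the diff, among the changes: statement counts differ, plus constant usage differs, plus arithmetic usage differs, plus loop structure differs, plus min/max/abs usage differs.
As a probe, take base=3, step=-2: calc runs total becomes -3; next scale becomes -21; next ((abs(scale) * (base + step)) >= (total - total)) evaluates to true; next total becomes -5; next result becomes 0; next at idx=-1:; next result becomes 0; next at idx=0:; next result becomes 0; next delta becomes 0; next at idx=0:; next delta becomes 0; next at pos=0:; next delta becomes 1; next at pos=1:; next delta becomes 2; next at pos=2:; next delta becomes 3; next at idx=1:; next delta becomes 3; next at pos=0:; next delta becomes 4; next at pos=1:; next delta becomes 5; next at pos=2:; next delta becomes 6; next scale becomes -10; next final value -5; calc_v2 runs total becomes -3; next scale becomes -21; next (((base + step) * abs(scale)) >= (0 + (total - total))) evaluates to true; next total becomes -5; next result becomes 0; next at idx=-1:; next result becomes 0; next at idx=0:; next result becomes 0; next delta becomes 0; next delta becomes 0; next at pos=0:; next delta becomes 1; next at pos=1:; next delta becomes 2; next at pos=2:; next delta becomes 3; next at idx=1:; next delta becomes 3; next at pos=0:; next delta becomes 4; next at pos=1:; next delta becomes 5; next at pos=2:; next delta becomes 6; next scale becomes -10; next final value -5; both end at -5.
Checked all 30 inputs in the declared domain: the outputs agree on every one.
verdict: equivalent


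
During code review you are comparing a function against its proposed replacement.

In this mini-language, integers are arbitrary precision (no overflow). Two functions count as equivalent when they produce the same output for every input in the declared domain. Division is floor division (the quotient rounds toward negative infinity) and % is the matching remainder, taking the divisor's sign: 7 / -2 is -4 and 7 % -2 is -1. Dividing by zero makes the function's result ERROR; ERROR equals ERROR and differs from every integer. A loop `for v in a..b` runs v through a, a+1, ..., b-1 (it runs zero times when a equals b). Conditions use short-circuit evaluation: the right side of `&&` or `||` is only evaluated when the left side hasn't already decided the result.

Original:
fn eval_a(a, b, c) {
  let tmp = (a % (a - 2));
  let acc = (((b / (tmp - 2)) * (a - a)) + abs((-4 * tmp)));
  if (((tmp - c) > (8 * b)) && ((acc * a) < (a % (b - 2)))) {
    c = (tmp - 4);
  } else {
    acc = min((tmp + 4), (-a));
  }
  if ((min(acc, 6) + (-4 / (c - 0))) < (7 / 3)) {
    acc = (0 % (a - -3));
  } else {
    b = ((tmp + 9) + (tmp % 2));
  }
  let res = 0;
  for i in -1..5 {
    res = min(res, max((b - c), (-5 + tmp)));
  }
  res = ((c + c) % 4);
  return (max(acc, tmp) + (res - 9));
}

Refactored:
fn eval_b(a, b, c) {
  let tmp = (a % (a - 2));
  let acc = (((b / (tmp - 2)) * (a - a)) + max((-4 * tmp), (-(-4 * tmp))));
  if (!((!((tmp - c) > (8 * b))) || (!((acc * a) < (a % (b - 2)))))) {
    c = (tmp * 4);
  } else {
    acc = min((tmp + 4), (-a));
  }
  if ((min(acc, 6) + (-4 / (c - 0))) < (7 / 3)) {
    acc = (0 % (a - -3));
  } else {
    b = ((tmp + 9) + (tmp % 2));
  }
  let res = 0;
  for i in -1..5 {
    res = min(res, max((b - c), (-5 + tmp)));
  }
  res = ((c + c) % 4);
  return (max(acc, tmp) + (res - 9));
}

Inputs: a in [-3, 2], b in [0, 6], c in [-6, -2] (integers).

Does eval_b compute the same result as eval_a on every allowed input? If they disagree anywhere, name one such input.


Consider the input a=-3, b=0, c=-6.
eval_a: tmp becomes -3; next acc becomes 12; next (((tmp - c) > (8 * b)) && ((acc * a) < (a % (b - 2)))) evaluates to true; next c becomes -7; next ((min(acc, 6) + (-4 / (c - 0))) < (7 / 3)) evaluates to false; next b becomes 7; next res becomes 0; next at i=-1:; next res becomes 0; next at i=0:; next res becomes 0; next at i=1:; next res becomes 0; next at i=2:; next res becomes 0; next at i=3:; next res becomes 0; next at i=4:; next res becomes 0; next res becomes 2; next final value 5
eval_b: tmp becomes -3; next acc becomes 12; next (!((!((tmp - c) > (8 * b))) || (!((acc * a) < (a % (b - 2)))))) evaluates to true; next c becomes -12; next ((min(acc, 6) + (-4 / (c - 0))) < (7 / 3)) evaluates to false; next b becomes 7; next res becomes 0; next at i=-1:; next res becomes 0; next at i=0:; next res becomes 0; next at i=1:; next res becomes 0; next at i=2:; next res becomes 0; next at i=3:; next res becomes 0; next at i=4:; next res becomes 0; next res becomes 0; next final value 3
5 against 3: the behavior changed.
verdict: not equivalent; witness: a=-3, b=0, c=-6


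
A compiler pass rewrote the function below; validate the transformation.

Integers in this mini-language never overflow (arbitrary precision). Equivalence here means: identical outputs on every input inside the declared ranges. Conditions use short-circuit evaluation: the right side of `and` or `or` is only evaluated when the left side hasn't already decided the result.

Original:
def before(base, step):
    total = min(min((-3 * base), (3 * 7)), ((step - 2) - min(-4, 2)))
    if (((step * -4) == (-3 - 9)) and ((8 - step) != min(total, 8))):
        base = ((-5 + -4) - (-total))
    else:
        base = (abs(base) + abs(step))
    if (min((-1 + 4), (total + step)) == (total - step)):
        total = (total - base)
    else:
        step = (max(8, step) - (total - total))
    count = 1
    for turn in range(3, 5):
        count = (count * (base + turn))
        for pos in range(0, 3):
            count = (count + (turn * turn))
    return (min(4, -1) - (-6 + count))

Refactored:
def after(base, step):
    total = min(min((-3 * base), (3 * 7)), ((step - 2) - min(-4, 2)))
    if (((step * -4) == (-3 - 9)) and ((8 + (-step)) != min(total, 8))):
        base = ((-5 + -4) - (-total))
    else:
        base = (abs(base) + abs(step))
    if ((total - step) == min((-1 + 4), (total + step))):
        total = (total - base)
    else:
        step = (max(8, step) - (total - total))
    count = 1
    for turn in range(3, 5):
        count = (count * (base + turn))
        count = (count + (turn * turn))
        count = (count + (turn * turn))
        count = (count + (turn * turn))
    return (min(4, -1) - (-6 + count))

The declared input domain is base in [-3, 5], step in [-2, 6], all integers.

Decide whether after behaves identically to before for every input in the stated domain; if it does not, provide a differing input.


Side by side, the visible changes include: arithmetic usage differs; also loop structure differs; also local variable names differ; also statement counts differ.
Tracing base=-3, step=4: before: total=6, then (((step * -4) == (-3 - 9)) and ((8 - step) != min(total, 8))) is false, then base=7, then (min((-1 + 4), (total + step)) == (total - step)) is false, then step=8, then count=1, then (turn=3), then count=10, then (pos=0), then count=19, then (pos=1), then count=28, then (pos=2), then count=37, then (turn=4), then count=407, then (pos=0), then count=423, then (pos=1), then count=439, then (pos=2), then count=455, then returns -450 | after: total=6, then (((step * -4) == (-3 - 9)) and ((8 + (-step)) != min(total, 8))) is false, then base=7, then ((total - step) == min((-1 + 4), (total + step))) is false, then step=8, then count=1, then (turn=3), then count=10, then count=19, then count=28, then count=37, then (turn=4), then count=407, then count=423, then count=439, then count=455, then returns -450 — matching result -450.
Checked all 81 inputs in the declared domain: the outputs agree on every one.
verdict: equivalent


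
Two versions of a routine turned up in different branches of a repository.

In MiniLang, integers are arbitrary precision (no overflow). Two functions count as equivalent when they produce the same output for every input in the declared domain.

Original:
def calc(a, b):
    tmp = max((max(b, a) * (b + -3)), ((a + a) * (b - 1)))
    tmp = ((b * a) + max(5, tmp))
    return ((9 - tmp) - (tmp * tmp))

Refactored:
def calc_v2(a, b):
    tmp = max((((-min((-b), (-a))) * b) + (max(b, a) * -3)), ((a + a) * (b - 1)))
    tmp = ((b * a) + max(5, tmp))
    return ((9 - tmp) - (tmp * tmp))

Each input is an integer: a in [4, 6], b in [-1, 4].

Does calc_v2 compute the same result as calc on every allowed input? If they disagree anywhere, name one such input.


Behavior is preserved: although arithmetic usage differs, plus min/max/abs usage differs, the outputs never diverge.
Spot check at a=5, b=4 — calc: tmp=30, then tmp=50, then returns -2541. calc_v2: tmp=30, then tmp=50, then returns -2541. Both give -2541.
Checked all 18 inputs in the declared domain: the outputs agree on every one.
verdict: equivalent


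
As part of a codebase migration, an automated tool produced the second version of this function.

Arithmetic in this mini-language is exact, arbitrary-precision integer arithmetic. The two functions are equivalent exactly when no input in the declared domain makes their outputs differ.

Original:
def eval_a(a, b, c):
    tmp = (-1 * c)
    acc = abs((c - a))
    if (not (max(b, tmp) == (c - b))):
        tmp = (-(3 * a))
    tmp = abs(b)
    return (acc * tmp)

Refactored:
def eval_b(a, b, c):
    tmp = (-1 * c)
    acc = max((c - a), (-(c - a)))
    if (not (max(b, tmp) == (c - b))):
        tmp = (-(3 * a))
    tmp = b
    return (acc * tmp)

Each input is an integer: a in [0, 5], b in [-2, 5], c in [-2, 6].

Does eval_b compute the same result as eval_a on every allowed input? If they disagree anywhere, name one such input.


Consider the input a=0, b=-2, c=-2.
eval_a: tmp = 2; acc = 2; (not (max(b, tmp) == (c - b))) -> true; tmp = 0; tmp = 2; return 4
eval_b: tmp = 2; acc = 2; (not (max(b, tmp) == (c - b))) -> true; tmp = 0; tmp = -2; return -4
4 vs -4 — the two versions disagree here.
verdict: not equivalent; witness: a=0, b=-2, c=-2


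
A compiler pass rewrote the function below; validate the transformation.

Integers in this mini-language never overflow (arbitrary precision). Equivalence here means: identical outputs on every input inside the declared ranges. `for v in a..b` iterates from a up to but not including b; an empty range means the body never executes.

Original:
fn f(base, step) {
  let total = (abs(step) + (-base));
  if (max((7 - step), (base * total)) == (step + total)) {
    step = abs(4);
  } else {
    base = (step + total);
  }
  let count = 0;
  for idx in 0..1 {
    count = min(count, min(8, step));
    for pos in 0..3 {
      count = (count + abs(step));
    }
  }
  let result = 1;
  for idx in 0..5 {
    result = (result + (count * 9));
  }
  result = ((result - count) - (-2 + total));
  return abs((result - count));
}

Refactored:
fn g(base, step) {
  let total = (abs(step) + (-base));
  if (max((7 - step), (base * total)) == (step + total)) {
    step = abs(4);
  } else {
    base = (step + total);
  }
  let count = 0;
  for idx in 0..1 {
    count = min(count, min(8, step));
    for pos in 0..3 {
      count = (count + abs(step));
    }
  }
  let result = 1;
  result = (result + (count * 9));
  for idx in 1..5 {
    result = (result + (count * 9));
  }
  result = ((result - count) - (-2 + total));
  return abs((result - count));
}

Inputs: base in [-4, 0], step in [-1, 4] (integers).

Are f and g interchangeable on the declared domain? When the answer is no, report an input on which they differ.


Equivalent — the differences include statement counts differ, and arithmetic usage differs, and constant usage differs, and loop structure differs, yet no declared input distinguishes the two.
As a probe, take base=-3, step=4: f runs total := 7 | (max((7 - step), (base * total)) == (step + total)): false | base := 11 | count := 0 | iter idx=0: | count := 0 | iter pos=0: | count := 4 | iter pos=1: | count := 8 | iter pos=2: | count := 12 | result := 1 | iter idx=0: | result := 109 | iter idx=1: | result := 217 | iter idx=2: | result := 325 | iter idx=3: | result := 433 | iter idx=4: | result := 541 | result := 524 | result 512; g runs total := 7 | (max((7 - step), (base * total)) == (step + total)): false | base := 11 | count := 0 | iter idx=0: | count := 0 | iter pos=0: | count := 4 | iter pos=1: | count := 8 | iter pos=2: | count := 12 | result := 1 | result := 109 | iter idx=1: | result := 217 | iter idx=2: | result := 325 | iter idx=3: | result := 433 | iter idx=4: | result := 541 | result := 524 | result 512; both end at 512.
Every one of the 30 inputs gives matching results.
verdict: equivalent


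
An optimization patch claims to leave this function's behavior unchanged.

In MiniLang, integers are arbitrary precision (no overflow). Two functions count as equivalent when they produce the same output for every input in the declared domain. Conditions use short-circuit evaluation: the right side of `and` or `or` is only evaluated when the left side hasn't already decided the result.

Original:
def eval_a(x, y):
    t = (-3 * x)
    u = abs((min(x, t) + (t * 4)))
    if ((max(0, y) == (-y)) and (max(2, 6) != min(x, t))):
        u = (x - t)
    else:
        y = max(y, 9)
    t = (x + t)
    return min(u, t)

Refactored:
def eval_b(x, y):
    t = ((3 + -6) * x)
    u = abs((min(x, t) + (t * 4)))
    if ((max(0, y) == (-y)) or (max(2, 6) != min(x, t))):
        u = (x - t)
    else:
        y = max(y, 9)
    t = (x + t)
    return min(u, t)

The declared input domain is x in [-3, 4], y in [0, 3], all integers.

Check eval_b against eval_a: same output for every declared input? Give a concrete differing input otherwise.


Not equivalent: x=-3, y=1 separates them (6 vs -12).
eval_a: t=9, then u=33, then ((max(0, y) == (-y)) and (max(2, 6) != min(x, t))) is false, then y=9, then t=6, then returns 6
eval_b: t=9, then u=33, then ((max(0, y) == (-y)) or (max(2, 6) != min(x, t))) is true, then u=-12, then t=6, then returns -12
verdict: not equivalent; witness: x=-3, y=1


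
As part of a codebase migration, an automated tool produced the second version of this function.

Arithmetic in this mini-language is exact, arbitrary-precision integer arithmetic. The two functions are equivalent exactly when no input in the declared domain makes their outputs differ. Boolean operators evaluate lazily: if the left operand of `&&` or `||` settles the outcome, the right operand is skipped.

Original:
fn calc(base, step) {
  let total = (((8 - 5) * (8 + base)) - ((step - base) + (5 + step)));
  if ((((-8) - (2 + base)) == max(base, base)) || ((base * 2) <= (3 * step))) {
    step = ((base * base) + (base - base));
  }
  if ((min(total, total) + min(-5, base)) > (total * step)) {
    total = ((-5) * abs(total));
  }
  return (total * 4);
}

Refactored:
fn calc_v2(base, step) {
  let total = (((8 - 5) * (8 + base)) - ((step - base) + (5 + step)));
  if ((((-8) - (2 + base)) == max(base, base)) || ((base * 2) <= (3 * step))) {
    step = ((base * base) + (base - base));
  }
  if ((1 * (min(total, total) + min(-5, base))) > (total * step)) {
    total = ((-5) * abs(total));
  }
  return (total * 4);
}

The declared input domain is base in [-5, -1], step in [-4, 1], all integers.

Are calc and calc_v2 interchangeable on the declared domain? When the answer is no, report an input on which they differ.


Differences: constant usage differs; also arithmetic usage differs — yet all 30 inputs agree.
verdict: equivalent


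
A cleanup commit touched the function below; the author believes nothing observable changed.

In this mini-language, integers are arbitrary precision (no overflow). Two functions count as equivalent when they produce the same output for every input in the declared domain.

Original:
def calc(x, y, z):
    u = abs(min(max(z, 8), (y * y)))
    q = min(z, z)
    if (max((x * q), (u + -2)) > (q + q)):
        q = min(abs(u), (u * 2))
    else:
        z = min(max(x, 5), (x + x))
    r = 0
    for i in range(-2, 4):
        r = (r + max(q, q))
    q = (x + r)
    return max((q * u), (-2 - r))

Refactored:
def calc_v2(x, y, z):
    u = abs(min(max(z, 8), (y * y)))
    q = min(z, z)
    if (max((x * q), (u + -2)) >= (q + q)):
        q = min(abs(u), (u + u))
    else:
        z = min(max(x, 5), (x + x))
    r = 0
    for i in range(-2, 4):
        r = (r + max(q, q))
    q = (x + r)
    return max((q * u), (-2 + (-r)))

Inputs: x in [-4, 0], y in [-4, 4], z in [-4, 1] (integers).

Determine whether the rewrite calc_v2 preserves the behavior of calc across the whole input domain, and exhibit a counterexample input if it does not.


Consider the input x=-4, y=-2, z=1.
calc: u = 4; q = 1; (max((x * q), (u + -2)) > (q + q)) -> false; z = -8; r = 0; [i=-2]; r = 1; [i=-1]; r = 2; [i=0]; r = 3; [i=1]; r = 4; [i=2]; r = 5; [i=3]; r = 6; q = 2; return 8
calc_v2: u = 4; q = 1; (max((x * q), (u + -2)) >= (q + q)) -> true; q = 4; r = 0; [i=-2]; r = 4; [i=-1]; r = 8; [i=0]; r = 12; [i=1]; r = 16; [i=2]; r = 20; [i=3]; r = 24; q = 20; return 80
8 != 80, so the rewrite changes behavior.
verdict: not equivalent; witness: x=-4, y=-2, z=1


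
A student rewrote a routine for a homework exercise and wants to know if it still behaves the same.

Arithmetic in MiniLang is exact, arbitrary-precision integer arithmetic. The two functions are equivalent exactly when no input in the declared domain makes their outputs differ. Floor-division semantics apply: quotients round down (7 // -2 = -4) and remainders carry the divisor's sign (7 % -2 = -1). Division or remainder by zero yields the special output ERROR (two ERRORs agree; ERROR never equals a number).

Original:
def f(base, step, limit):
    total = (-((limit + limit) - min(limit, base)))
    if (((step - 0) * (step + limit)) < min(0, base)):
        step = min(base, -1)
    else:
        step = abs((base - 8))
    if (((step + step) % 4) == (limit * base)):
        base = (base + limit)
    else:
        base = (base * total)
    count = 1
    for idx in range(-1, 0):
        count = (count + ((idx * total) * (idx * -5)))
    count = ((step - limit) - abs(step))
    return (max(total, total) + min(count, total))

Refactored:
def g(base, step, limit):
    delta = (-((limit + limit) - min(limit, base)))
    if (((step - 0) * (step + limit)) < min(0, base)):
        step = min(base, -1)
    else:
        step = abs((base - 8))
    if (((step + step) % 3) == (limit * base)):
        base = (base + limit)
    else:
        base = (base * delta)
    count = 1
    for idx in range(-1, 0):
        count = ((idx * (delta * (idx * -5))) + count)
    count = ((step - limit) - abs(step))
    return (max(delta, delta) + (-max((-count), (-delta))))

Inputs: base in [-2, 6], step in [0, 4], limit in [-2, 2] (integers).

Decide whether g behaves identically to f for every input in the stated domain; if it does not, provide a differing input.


The suspicious edit (`4` became `3`) never changes the result for any input inside the declared domain; all 225 inputs agree.
verdict: equivalent


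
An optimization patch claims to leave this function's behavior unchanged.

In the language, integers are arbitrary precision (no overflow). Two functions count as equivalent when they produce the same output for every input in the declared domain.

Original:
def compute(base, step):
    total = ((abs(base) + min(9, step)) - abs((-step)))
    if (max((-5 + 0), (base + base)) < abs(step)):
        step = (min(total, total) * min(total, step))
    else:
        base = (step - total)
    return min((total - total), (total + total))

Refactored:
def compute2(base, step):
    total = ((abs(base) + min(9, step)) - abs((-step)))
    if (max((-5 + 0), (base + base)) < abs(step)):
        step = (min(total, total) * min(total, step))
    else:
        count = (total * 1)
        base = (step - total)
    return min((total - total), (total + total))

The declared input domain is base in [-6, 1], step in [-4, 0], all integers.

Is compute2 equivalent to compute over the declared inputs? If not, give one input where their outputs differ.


Behavior is preserved: although arithmetic usage differs, plus local variable names differ, plus constant usage differs, plus statement counts differ, the outputs never diverge.
Tracing base=-5, step=0: compute: total := 5 | (max((-5 + 0), (base + base)) < abs(step)): true | step := 0 | result 0 | compute2: total := 5 | (max((-5 + 0), (base + base)) < abs(step)): true | step := 0 | result 0 — matching result 0.
Sweeping the whole domain (40 inputs) finds no disagreement.
verdict: equivalent


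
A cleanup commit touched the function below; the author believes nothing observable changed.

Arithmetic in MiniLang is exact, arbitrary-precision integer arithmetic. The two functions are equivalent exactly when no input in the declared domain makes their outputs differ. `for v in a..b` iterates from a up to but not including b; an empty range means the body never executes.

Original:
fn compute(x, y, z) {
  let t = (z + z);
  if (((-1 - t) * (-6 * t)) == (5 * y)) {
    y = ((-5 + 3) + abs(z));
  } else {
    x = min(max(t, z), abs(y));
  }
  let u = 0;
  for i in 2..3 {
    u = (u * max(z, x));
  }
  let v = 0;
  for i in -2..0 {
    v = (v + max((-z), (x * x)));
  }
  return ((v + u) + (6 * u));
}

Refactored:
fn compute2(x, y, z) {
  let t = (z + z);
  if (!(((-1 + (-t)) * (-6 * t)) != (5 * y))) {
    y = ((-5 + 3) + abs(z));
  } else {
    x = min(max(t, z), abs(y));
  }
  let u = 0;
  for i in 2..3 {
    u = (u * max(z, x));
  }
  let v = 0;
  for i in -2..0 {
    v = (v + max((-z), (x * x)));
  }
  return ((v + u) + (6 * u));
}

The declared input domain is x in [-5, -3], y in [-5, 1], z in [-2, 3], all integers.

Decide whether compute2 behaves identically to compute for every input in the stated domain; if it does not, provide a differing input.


Comparing the listings, the differences include: comparison usage differs, plus boolean connective usage differs, plus arithmetic usage differs.
One worked example (x=-5, y=1, z=1) — compute: t := 2 | (((-1 - t) * (-6 * t)) == (5 * y)): false | x := 1 | u := 0 | iter i=2: | u := 0 | v := 0 | iter i=-2: | v := 1 | iter i=-1: | v := 2 | result 2; compute2: t := 2 | (!(((-1 + (-t)) * (-6 * t)) != (5 * y))): false | x := 1 | u := 0 | iter i=2: | u := 0 | v := 0 | iter i=-2: | v := 1 | iter i=-1: | v := 2 | result 2; agreement on 2.
Every one of the 126 inputs gives matching results.
verdict: equivalent


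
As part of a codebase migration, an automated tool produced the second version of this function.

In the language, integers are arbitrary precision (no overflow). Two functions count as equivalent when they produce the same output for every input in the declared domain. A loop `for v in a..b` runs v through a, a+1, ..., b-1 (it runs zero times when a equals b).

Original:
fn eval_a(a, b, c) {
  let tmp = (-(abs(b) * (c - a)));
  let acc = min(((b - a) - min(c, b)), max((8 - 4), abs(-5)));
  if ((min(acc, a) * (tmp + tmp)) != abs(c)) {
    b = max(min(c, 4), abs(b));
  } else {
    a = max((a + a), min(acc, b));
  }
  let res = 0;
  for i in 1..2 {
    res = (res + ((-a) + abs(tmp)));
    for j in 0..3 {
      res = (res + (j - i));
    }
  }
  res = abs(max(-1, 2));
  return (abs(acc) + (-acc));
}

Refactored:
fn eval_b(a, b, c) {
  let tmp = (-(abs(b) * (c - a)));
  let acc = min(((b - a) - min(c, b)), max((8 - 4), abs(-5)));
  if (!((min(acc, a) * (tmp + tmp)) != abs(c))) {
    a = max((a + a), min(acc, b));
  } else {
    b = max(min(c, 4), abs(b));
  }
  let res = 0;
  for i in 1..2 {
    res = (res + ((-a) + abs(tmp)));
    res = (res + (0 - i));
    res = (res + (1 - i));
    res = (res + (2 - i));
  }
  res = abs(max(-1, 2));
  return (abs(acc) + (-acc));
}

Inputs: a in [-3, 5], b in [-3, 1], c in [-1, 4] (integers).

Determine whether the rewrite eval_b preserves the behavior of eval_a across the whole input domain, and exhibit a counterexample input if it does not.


Equivalent — the differences include local variable names differ, statement counts differ, constant usage differs, loop structure differs, boolean connective usage differs, arithmetic usage differs, yet no declared input distinguishes the two.
As a probe, take a=1, b=1, c=2: eval_a runs tmp := -1 | acc := -1 | ((min(acc, a) * (tmp + tmp)) != abs(c)): false | a := 2 | res := 0 | iter i=1: | res := -1 | iter j=0: | res := -2 | iter j=1: | res := -2 | iter j=2: | res := -1 | res := 2 | result 2; eval_b runs tmp := -1 | acc := -1 | (!((min(acc, a) * (tmp + tmp)) != abs(c))): true | a := 2 | res := 0 | iter i=1: | res := -1 | res := -2 | res := -2 | res := -1 | res := 2 | result 2; both end at 2.
Sweeping the whole domain (270 inputs) finds no disagreement.
verdict: equivalent


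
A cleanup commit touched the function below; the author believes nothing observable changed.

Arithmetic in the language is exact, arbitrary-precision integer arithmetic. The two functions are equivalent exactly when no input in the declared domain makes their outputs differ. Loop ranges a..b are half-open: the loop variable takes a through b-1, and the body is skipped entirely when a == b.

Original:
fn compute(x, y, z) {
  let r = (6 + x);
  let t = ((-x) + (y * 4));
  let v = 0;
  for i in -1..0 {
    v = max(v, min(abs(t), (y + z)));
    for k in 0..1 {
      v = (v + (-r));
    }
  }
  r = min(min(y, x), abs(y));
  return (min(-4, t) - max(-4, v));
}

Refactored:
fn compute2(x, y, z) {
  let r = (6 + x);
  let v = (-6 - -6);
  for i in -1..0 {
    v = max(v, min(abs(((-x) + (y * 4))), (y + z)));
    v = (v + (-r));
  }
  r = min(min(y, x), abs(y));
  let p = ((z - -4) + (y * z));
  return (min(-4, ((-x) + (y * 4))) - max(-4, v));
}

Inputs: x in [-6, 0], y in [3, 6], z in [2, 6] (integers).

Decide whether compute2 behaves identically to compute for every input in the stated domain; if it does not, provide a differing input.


Although arithmetic usage differs, local variable names differ, loop structure differs, constant usage differs, statement counts differ, 140/140 inputs agree.
verdict: equivalent


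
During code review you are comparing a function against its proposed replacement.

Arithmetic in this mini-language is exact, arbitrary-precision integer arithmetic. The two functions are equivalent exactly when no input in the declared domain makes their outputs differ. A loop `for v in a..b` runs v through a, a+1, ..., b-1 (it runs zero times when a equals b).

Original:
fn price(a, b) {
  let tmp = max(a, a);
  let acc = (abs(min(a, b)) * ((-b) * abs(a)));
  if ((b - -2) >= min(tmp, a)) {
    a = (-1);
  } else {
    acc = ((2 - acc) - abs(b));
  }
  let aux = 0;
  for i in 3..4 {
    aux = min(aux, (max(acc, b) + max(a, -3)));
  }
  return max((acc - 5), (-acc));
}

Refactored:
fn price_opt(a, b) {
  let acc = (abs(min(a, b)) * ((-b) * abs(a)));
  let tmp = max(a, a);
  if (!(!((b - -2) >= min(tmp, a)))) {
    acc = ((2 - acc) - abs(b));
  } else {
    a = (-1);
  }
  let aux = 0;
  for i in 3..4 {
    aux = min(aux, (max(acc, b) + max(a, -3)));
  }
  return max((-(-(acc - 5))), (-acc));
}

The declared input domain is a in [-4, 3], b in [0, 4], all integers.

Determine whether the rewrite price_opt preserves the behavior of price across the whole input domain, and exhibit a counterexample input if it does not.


The rewrite breaks on a=-4, b=0, where the results are 0 and -2.
price: tmp := -4 | acc := 0 | ((b - -2) >= min(tmp, a)): true | a := -1 | aux := 0 | iter i=3: | aux := -1 | result 0
price_opt: acc := 0 | tmp := -4 | (!(!((b - -2) >= min(tmp, a)))): true | acc := 2 | aux := 0 | iter i=3: | aux := -1 | result -2
verdict: not equivalent; witness: a=-4, b=0


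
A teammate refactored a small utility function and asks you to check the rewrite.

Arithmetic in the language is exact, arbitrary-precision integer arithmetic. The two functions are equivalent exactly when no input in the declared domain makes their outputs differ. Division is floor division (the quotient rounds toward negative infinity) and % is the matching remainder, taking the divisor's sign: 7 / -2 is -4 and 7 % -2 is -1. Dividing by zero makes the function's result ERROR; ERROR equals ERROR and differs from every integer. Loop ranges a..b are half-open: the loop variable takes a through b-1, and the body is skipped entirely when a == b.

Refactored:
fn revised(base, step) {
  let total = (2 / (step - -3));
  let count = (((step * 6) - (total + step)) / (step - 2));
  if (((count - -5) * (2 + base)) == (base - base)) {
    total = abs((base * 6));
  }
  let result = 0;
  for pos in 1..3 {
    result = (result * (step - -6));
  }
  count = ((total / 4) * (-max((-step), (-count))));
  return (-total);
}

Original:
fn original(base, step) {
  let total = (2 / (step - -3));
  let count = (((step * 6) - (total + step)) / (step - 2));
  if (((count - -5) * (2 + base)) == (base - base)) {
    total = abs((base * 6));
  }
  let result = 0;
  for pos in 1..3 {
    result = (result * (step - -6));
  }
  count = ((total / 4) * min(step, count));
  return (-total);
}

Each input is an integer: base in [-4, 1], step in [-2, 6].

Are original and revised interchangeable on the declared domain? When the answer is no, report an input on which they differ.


Changes here: min/max/abs usage differs; the full 54-point sweep finds no disagreement.
verdict: equivalent


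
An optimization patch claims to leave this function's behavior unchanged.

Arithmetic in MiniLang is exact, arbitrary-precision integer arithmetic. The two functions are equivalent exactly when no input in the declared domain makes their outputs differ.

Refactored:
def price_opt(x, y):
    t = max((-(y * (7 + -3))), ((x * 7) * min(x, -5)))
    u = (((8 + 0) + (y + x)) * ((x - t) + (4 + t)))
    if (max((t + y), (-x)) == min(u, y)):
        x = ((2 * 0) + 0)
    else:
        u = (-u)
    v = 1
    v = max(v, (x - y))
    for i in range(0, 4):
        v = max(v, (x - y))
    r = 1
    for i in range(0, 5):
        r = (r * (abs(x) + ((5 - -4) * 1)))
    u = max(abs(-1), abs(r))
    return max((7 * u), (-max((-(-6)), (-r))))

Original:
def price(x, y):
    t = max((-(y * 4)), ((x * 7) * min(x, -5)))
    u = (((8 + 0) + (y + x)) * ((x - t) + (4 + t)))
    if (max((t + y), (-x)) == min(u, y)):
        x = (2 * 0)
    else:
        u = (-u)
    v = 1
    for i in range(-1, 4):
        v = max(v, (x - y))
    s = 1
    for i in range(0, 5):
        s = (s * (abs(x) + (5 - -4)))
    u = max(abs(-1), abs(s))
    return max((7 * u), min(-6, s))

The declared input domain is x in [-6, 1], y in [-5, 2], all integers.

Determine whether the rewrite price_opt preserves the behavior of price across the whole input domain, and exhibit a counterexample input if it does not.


This is a faithful refactor — local variable names differ, plus min/max/abs usage differs, plus arithmetic usage differs, plus constant usage differs, plus loop structure differs, plus statement counts differ, but the computed results match everywhere.
One worked example (x=-1, y=1) — price: t becomes 35; next u becomes 24; next (max((t + y), (-x)) == min(u, y)) evaluates to false; next u becomes -24; next v becomes 1; next at i=-1:; next v becomes 1; next at i=0:; next v becomes 1; next at i=1:; next v becomes 1; next at i=2:; next v becomes 1; next at i=3:; next v becomes 1; next s becomes 1; next at i=0:; next s becomes 10; next at i=1:; next s becomes 100; next at i=2:; next s becomes 1000; next at i=3:; next s becomes 10000; next at i=4:; next s becomes 100000; next u becomes 100000; next final value 700000; price_opt: t becomes 35; next u becomes 24; next (max((t + y), (-x)) == min(u, y)) evaluates to false; next u becomes -24; next v becomes 1; next v becomes 1; next at i=0:; next v becomes 1; next at i=1:; next v becomes 1; next at i=2:; next v becomes 1; next at i=3:; next v becomes 1; next r becomes 1; next at i=0:; next r becomes 10; next at i=1:; next r becomes 100; next at i=2:; next r becomes 1000; next at i=3:; next r becomes 10000; next at i=4:; next r becomes 100000; next u becomes 100000; next final value 700000; agreement on 700000.
Across all 64 domain points the two functions coincide.
verdict: equivalent


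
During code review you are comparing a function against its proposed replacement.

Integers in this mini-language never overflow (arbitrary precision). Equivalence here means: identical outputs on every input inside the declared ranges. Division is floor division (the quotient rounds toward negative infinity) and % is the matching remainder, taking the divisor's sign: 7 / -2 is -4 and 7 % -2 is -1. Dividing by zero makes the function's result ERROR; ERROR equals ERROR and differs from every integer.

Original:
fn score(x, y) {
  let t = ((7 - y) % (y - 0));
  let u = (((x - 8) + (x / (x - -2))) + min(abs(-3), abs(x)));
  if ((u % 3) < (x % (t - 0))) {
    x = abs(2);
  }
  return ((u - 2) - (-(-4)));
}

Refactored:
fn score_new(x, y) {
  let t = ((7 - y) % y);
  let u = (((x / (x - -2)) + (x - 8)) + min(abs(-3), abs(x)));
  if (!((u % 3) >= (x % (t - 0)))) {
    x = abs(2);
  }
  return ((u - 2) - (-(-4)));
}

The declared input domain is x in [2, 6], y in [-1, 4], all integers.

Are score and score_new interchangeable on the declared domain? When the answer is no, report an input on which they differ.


Equivalent — the differences include constant usage differs, comparison usage differs, arithmetic usage differs, boolean connective usage differs, yet no declared input distinguishes the two.
One worked example (x=4, y=-1) — score: t=0, then u=-1, then a zero divisor aborts: ERROR; score_new: t=0, then u=-1, then a zero divisor aborts: ERROR; agreement on ERROR.
Across all 30 domain points the two functions coincide.
verdict: equivalent


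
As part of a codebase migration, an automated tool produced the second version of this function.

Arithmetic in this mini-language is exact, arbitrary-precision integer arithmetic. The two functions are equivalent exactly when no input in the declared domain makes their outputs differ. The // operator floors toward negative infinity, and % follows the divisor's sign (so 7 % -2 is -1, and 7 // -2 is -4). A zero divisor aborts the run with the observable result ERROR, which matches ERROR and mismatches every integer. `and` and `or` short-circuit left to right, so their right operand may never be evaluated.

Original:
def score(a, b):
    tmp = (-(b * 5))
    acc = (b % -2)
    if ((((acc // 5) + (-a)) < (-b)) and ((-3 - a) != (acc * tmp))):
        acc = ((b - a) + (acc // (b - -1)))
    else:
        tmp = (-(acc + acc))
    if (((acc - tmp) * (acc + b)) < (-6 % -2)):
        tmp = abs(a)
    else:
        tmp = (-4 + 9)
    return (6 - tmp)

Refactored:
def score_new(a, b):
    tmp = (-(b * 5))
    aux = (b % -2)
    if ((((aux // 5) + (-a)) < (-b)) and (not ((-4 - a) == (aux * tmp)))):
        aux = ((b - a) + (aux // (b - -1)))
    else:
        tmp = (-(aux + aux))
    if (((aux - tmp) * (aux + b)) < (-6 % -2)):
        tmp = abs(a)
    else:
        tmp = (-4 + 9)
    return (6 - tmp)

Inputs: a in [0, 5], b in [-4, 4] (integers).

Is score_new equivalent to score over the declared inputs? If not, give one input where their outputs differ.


a=1, b=-1 yields ERROR from score but 1 from score_new.
verdict: not equivalent; witness: a=1, b=-1


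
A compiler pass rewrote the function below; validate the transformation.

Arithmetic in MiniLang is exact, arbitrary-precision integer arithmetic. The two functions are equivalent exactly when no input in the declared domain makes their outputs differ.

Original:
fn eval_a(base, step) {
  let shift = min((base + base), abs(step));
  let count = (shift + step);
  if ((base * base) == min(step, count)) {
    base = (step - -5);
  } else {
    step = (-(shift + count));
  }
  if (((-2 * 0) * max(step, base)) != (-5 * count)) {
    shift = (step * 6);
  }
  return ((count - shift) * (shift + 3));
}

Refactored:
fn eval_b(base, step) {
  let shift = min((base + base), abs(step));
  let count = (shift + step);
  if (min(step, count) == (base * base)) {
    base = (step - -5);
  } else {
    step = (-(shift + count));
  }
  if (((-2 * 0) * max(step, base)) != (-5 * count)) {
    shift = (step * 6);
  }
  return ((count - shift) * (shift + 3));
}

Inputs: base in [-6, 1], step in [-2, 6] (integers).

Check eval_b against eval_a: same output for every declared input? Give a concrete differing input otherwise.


The two are interchangeable: same computation, different form, and every declared input agrees.
Spot check at base=1, step=5 — eval_a: shift=2, then count=7, then ((base * base) == min(step, count)) is false, then step=-9, then (((-2 * 0) * max(step, base)) != (-5 * count)) is true, then shift=-54, then returns -3111. eval_b: shift=2, then count=7, then (min(step, count) == (base * base)) is false, then step=-9, then (((-2 * 0) * max(step, base)) != (-5 * count)) is true, then shift=-54, then returns -3111. Both give -3111.
Sweeping the whole domain (72 inputs) finds no disagreement.
verdict: equivalent
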